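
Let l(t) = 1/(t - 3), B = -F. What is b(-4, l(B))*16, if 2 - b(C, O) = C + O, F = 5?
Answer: 98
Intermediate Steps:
B = -5 (B = -1*5 = -5)
l(t) = 1/(-3 + t)
b(C, O) = 2 - C - O (b(C, O) = 2 - (C + O) = 2 + (-C - O) = 2 - C - O)
b(-4, l(B))*16 = (2 - 1*(-4) - 1/(-3 - 5))*16 = (2 + 4 - 1/(-8))*16 = (2 + 4 - 1*(-⅛))*16 = (2 + 4 + ⅛)*16 = (49/8)*16 = 98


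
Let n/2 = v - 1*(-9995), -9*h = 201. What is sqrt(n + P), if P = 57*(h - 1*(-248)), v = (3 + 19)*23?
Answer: sqrt(33865) ≈ 184.02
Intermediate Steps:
h = -67/3 (h = -1/9*201 = -67/3 ≈ -22.333)
v = 506 (v = 22*23 = 506)
n = 21002 (n = 2*(506 - 1*(-9995)) = 2*(506 + 9995) = 2*10501 = 21002)
P = 12863 (P = 57*(-67/3 - 1*(-248)) = 57*(-67/3 + 248) = 57*(677/3) = 12863)
sqrt(n + P) = sqrt(21002 + 12863) = sqrt(33865)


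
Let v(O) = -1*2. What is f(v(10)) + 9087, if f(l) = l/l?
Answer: 9088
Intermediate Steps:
v(O) = -2
f(l) = 1
f(v(10)) + 9087 = 1 + 9087 = 9088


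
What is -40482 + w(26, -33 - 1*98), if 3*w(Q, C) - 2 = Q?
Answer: -121418/3 ≈ -40473.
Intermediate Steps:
w(Q, C) = ⅔ + Q/3
-40482 + w(26, -33 - 1*98) = -40482 + (⅔ + (⅓)*26) = -40482 + (⅔ + 26/3) = -40482 + 28/3 = -121418/3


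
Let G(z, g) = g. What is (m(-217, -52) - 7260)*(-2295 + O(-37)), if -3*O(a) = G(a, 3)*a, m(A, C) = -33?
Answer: 16467594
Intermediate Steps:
O(a) = -a
(m(-217, -52) - 7260)*(-2295 + O(-37)) = (-33 - 7260)*(-2295 - 1*(-37)) = -7293*(-2295 + 37) = -7293*(-2258) = 16467594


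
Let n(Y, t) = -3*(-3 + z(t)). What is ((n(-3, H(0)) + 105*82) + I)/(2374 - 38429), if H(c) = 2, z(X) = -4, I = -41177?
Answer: 32546/36055 ≈ 0.90268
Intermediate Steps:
n(Y, t) = 21 (n(Y, t) = -3*(-3 - 4) = -3*(-7) = 21)
((n(-3, H(0)) + 105*82) + I)/(2374 - 38429) = ((21 + 105*82) - 41177)/(2374 - 38429) = ((21 + 8610) - 41177)/(-36055) = (8631 - 41177)*(-1/36055) = -32546*(-1/36055) = 32546/36055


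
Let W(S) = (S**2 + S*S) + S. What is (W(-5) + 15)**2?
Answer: 3600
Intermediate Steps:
W(S) = S + 2*S**2 (W(S) = (S**2 + S**2) + S = 2*S**2 + S = S + 2*S**2)
(W(-5) + 15)**2 = (-5*(1 + 2*(-5)) + 15)**2 = (-5*(1 - 10) + 15)**2 = (-5*(-9) + 15)**2 = (45 + 15)**2 = 60**2 = 3600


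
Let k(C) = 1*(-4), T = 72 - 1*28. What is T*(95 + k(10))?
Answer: 4004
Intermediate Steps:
T = 44 (T = 72 - 28 = 44)
k(C) = -4
T*(95 + k(10)) = 44*(95 - 4) = 44*91 = 4004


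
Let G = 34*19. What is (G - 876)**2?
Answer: 52900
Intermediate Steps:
G = 646
(G - 876)**2 = (646 - 876)**2 = (-230)**2 = 52900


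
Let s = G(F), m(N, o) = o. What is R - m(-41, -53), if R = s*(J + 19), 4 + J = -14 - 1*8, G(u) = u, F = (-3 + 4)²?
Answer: 46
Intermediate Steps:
F = 1 (F = 1² = 1)
s = 1
J = -26 (J = -4 + (-14 - 1*8) = -4 + (-14 - 8) = -4 - 22 = -26)
R = -7 (R = 1*(-26 + 19) = 1*(-7) = -7)
R - m(-41, -53) = -7 - 1*(-53) = -7 + 53 = 46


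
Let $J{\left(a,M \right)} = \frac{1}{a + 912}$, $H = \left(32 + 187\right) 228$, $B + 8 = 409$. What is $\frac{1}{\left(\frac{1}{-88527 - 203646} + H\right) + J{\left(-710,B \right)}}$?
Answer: $\frac{59018946}{2946934303643} \approx 2.0027 \cdot 10^{-5}$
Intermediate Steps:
$B = 401$ ($B = -8 + 409 = 401$)
$H = 49932$ ($H = 219 \cdot 228 = 49932$)
$J{\left(a,M \right)} = \frac{1}{912 + a}$
$\frac{1}{\left(\frac{1}{-88527 - 203646} + H\right) + J{\left(-710,B \right)}} = \frac{1}{\left(\frac{1}{-88527 - 203646} + 49932\right) + \frac{1}{912 - 710}} = \frac{1}{\left(\frac{1}{-292173} + 49932\right) + \frac{1}{202}} = \frac{1}{\left(- \frac{1}{292173} + 49932\right) + \frac{1}{202}} = \frac{1}{\frac{14588782235}{292173} + \frac{1}{202}} = \frac{1}{\frac{2946934303643}{59018946}} = \frac{59018946}{2946934303643}$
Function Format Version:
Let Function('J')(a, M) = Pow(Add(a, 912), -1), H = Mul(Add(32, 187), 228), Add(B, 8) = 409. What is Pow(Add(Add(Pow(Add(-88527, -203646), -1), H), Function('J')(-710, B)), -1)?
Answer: Rational(59018946, 2946934303643) ≈ 2.0027e-5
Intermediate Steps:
B = 401 (B = Add(-8, 409) = 401)
H = 49932 (H = Mul(219, 228) = 49932)
Function('J')(a, M) = Pow(Add(912, a), -1)
Pow(Add(Add(Pow(Add(-88527, -203646), -1), H), Function('J')(-710, B)), -1) = Pow(Add(Add(Pow(Add(-88527, -203646), -1), 49932), Pow(Add(912, -710), -1)), -1) = Pow(Add(Add(Pow(-292173, -1), 49932), Pow(202, -1)), -1) = Pow(Add(Add(Rational(-1, 292173), 49932), Rational(1, 202)), -1) = Pow(Add(Rational(14588782235, 292173), Rational(1, 202)), -1) = Pow(Rational(2946934303643, 59018946), -1) = Rational(59018946, 2946934303643)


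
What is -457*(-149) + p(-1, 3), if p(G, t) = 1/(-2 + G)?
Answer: 204278/3 ≈ 68093.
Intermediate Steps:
-457*(-149) + p(-1, 3) = -457*(-149) + 1/(-2 - 1) = 68093 + 1/(-3) = 68093 - ⅓ = 204278/3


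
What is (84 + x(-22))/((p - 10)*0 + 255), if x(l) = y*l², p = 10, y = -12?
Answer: -1908/85 ≈ -22.447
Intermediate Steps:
x(l) = -12*l²
(84 + x(-22))/((p - 10)*0 + 255) = (84 - 12*(-22)²)/((10 - 10)*0 + 255) = (84 - 12*484)/(0*0 + 255) = (84 - 5808)/(0 + 255) = -5724/255 = -5724*1/255 = -1908/85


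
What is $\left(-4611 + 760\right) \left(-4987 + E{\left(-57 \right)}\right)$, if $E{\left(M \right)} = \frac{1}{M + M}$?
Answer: $\frac{2189366669}{114} \approx 1.9205 \cdot 10^{7}$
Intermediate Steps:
$E{\left(M \right)} = \frac{1}{2 M}$
$\left(-4611 + 760\right) \left(-4987 + E{\left(-57 \right)}\right) = \left(-4611 + 760\right) \left(-4987 + \frac{1}{2 \left(-57\right)}\right) = - 3851 \left(-4987 + \frac{1}{2} \left(- \frac{1}{57}\right)\right) = - 3851 \left(-4987 - \frac{1}{114}\right) = \left(-3851\right) \left(- \frac{568519}{114}\right) = \frac{2189366669}{114}$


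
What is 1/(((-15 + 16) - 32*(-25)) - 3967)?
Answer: -1/3166 ≈ -0.00031586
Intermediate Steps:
1/(((-15 + 16) - 32*(-25)) - 3967) = 1/((1 + 800) - 3967) = 1/(801 - 3967) = 1/(-3166) = -1/3166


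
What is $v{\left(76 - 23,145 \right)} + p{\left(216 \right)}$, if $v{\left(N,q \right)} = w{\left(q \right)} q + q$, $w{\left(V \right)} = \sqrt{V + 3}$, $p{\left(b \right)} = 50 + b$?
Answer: $411 + 290 \sqrt{37} \approx 2175.0$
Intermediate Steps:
$w{\left(V \right)} = \sqrt{3 + V}$
$v{\left(N,q \right)} = q + q \sqrt{3 + q}$ ($v{\left(N,q \right)} = \sqrt{3 + q} q + q = q \sqrt{3 + q} + q = q + q \sqrt{3 + q}$)
$v{\left(76 - 23,145 \right)} + p{\left(216 \right)} = 145 \left(1 + \sqrt{3 + 145}\right) + \left(50 + 216\right) = 145 \left(1 + \sqrt{148}\right) + 266 = 145 \left(1 + 2 \sqrt{37}\right) + 266 = \left(145 + 290 \sqrt{37}\right) + 266 = 411 + 290 \sqrt{37}$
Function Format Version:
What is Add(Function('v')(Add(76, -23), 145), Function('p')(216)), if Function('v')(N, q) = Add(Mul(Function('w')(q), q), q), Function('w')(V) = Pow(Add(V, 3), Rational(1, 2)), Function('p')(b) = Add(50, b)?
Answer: Add(411, Mul(290, Pow(37, Rational(1, 2)))) ≈ 2175.0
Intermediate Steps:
Function('w')(V) = Pow(Add(3, V), Rational(1, 2))
Function('v')(N, q) = Add(q, Mul(q, Pow(Add(3, q), Rational(1, 2)))) (Function('v')(N, q) = Add(Mul(Pow(Add(3, q), Rational(1, 2)), q), q) = Add(Mul(q, Pow(Add(3, q), Rational(1, 2))), q) = Add(q, Mul(q, Pow(Add(3, q), Rational(1, 2)))))
Add(Function('v')(Add(76, -23), 145), Function('p')(216)) = Add(Mul(145, Add(1, Pow(Add(3, 145), Rational(1, 2)))), Add(50, 216)) = Add(Mul(145, Add(1, Pow(148, Rational(1, 2)))), 266) = Add(Mul(145, Add(1, Mul(2, Pow(37, Rational(1, 2))))), 266) = Add(Add(145, Mul(290, Pow(37, Rational(1, 2)))), 266) = Add(411, Mul(290, Pow(37, Rational(1, 2))))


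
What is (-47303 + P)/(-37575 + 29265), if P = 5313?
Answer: 4199/831 ≈ 5.0529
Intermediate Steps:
(-47303 + P)/(-37575 + 29265) = (-47303 + 5313)/(-37575 + 29265) = -41990/(-8310) = -41990*(-1/8310) = 4199/831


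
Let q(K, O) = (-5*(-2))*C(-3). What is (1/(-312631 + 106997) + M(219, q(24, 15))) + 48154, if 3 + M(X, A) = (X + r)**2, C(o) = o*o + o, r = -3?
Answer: 19495542637/205634 ≈ 94807.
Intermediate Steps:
C(o) = o + o**2 (C(o) = o**2 + o = o + o**2)
q(K, O) = 60 (q(K, O) = (-5*(-2))*(-3*(1 - 3)) = 10*(-3*(-2)) = 10*6 = 60)
M(X, A) = -3 + (-3 + X)**2 (M(X, A) = -3 + (X - 3)**2 = -3 + (-3 + X)**2)
(1/(-312631 + 106997) + M(219, q(24, 15))) + 48154 = (1/(-312631 + 106997) + (-3 + (-3 + 219)**2)) + 48154 = (1/(-205634) + (-3 + 216**2)) + 48154 = (-1/205634 + (-3 + 46656)) + 48154 = (-1/205634 + 46653) + 48154 = 9593443001/205634 + 48154 = 19495542637/205634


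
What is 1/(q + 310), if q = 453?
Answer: 1/763 ≈ 0.0013106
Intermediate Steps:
1/(q + 310) = 1/(453 + 310) = 1/763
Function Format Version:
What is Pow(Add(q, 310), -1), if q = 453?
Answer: Rational(1, 763) ≈ 0.0013106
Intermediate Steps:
Pow(Add(q, 310), -1) = Pow(Add(453, 310), -1) = Pow(763, -1) = Rational(1, 763)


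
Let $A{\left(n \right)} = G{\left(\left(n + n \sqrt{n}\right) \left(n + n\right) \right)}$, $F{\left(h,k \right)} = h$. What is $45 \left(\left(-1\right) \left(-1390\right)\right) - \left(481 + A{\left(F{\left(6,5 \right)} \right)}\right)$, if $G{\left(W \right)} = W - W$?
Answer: $62069$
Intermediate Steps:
$G{\left(W \right)} = 0$
$A{\left(n \right)} = 0$
$45 \left(\left(-1\right) \left(-1390\right)\right) - \left(481 + A{\left(F{\left(6,5 \right)} \right)}\right) = 45 \left(\left(-1\right) \left(-1390\right)\right) - 481 = 45 \cdot 1390 + \left(-481 + 0\right) = 62550 - 481 = 62069$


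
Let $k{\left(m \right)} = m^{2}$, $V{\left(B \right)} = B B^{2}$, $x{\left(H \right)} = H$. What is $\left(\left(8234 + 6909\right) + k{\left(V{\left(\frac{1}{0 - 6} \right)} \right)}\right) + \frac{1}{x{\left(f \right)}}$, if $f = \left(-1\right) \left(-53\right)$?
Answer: $\frac{37445172533}{2472768} \approx 15143.0$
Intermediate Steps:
$f = 53$
$V{\left(B \right)} = B^{3}$
$\left(\left(8234 + 6909\right) + k{\left(V{\left(\frac{1}{0 - 6} \right)} \right)}\right) + \frac{1}{x{\left(f \right)}} = \left(\left(8234 + 6909\right) + \left(\left(\frac{1}{0 - 6}\right)^{3}\right)^{2}\right) + \frac{1}{53} = \left(15143 + \left(\left(\frac{1}{-6}\right)^{3}\right)^{2}\right) + \frac{1}{53} = \left(15143 + \left(\left(- \frac{1}{6}\right)^{3}\right)^{2}\right) + \frac{1}{53} = \left(15143 + \left(- \frac{1}{216}\right)^{2}\right) + \frac{1}{53} = \left(15143 + \frac{1}{46656}\right) + \frac{1}{53} = \frac{706511809}{46656} + \frac{1}{53} = \frac{37445172533}{2472768}$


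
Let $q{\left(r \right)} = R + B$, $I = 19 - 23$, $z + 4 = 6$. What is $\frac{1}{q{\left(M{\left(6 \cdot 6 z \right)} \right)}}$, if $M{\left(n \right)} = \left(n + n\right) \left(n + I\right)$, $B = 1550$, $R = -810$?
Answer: $\frac{1}{740} \approx 0.0013514$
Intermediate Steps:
$z = 2$ ($z = -4 + 6 = 2$)
$I = -4$ ($I = 19 - 23 = -4$)
$M{\left(n \right)} = 2 n \left(-4 + n\right)$ ($M{\left(n \right)} = \left(n + n\right) \left(n - 4\right) = 2 n \left(-4 + n\right)$)
$q{\left(r \right)} = 740$ ($q{\left(r \right)} = -810 + 1550 = 740$)
$\frac{1}{q{\left(M{\left(6 \cdot 6 z \right)} \right)}} = \frac{1}{740}$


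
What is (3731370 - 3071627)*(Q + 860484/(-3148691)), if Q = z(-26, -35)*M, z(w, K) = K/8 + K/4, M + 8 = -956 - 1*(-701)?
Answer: 8194405611047157/3598504 ≈ 2.2772e+9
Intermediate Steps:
M = -263 (M = -8 + (-956 - 1*(-701)) = -8 + (-956 + 701) = -8 - 255 = -263)
z(w, K) = 3*K/8 (z(w, K) = K*(1/8) + K*(1/4) = K/8 + K/4 = 3*K/8)
Q = 27615/8 (Q = ((3/8)*(-35))*(-263) = -105/8*(-263) = 27615/8 ≈ 3451.9)
(3731370 - 3071627)*(Q + 860484/(-3148691)) = (3731370 - 3071627)*(27615/8 + 860484/(-3148691)) = 659743*(27615/8 + 860484*(-1/3148691)) = 659743*(27615/8 - 860484/3148691) = 659743*(86944218093/25189528) = 8194405611047157/3598504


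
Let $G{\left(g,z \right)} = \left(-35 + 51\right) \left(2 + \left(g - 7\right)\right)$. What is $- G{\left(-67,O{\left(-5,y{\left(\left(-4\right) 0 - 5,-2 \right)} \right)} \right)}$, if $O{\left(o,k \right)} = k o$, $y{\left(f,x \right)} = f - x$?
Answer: $1152$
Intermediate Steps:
$G{\left(g,z \right)} = -80 + 16 g$ ($G{\left(g,z \right)} = 16 \left(2 + \left(g - 7\right)\right) = 16 \left(2 + \left(-7 + g\right)\right) = 16 \left(-5 + g\right) = -80 + 16 g$)
$- G{\left(-67,O{\left(-5,y{\left(\left(-4\right) 0 - 5,-2 \right)} \right)} \right)} = - (-80 + 16 \left(-67\right)) = - (-80 - 1072) = \left(-1\right) \left(-1152\right) = 1152$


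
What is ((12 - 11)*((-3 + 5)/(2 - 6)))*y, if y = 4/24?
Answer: -1/12 ≈ -0.083333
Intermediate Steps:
y = ⅙ (y = 4*(1/24) = ⅙ ≈ 0.16667)
((12 - 11)*((-3 + 5)/(2 - 6)))*y = ((12 - 11)*((-3 + 5)/(2 - 6)))*(⅙) = (1*(2/(-4)))*(⅙) = (1*(2*(-¼)))*(⅙) = (1*(-½))*(⅙) = -½*⅙ = -1/12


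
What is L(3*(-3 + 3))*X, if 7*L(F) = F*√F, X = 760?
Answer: 0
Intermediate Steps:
L(F) = F^(3/2)/7 (L(F) = (F*√F)/7 = F^(3/2)/7)
L(3*(-3 + 3))*X = ((3*(-3 + 3))^(3/2)/7)*760 = ((3*0)^(3/2)/7)*760 = (0^(3/2)/7)*760 = ((⅐)*0)*760 = 0*760 = 0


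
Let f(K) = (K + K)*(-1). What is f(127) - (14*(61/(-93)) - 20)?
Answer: -20908/93 ≈ -224.82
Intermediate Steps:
f(K) = -2*K (f(K) = (2*K)*(-1) = -2*K)
f(127) - (14*(61/(-93)) - 20) = -2*127 - (14*(61/(-93)) - 20) = -254 - (14*(61*(-1/93)) - 20) = -254 - (14*(-61/93) - 20) = -254 - (-854/93 - 20) = -254 - 1*(-2714/93) = -254 + 2714/93 = -20908/93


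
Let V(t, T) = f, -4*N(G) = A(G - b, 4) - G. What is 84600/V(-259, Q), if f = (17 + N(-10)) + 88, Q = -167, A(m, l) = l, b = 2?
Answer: 169200/203 ≈ 833.50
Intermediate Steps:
N(G) = -1 + G/4 (N(G) = -(4 - G)/4 = -1 + G/4)
f = 203/2 (f = (17 + (-1 + (1/4)*(-10))) + 88 = (17 + (-1 - 5/2)) + 88 = (17 - 7/2) + 88 = 27/2 + 88 = 203/2 ≈ 101.50)
V(t, T) = 203/2
84600/V(-259, Q) = 84600/(203/2) = 84600*(2/203) = 169200/203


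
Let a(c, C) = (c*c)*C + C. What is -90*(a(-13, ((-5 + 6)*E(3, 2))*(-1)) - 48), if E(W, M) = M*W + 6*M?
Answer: 279720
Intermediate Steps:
E(W, M) = 6*M + M*W
a(c, C) = C + C*c² (a(c, C) = c²*C + C = C*c² + C = C + C*c²)
-90*(a(-13, ((-5 + 6)*E(3, 2))*(-1)) - 48) = -90*((((-5 + 6)*(2*(6 + 3)))*(-1))*(1 + (-13)²) - 48) = -90*(((1*(2*9))*(-1))*(1 + 169) - 48) = -90*(((1*18)*(-1))*170 - 48) = -90*((18*(-1))*170 - 48) = -90*(-18*170 - 48) = -90*(-3060 - 48) = -90*(-3108) = 279720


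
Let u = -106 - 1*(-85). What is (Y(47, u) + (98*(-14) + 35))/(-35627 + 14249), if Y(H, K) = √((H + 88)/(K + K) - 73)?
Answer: 191/3054 - I*√14938/299292 ≈ 0.062541 - 0.00040837*I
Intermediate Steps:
u = -21 (u = -106 + 85 = -21)
Y(H, K) = √(-73 + (88 + H)/(2*K)) (Y(H, K) = √((88 + H)/((2*K)) - 73) = √((88 + H)*(1/(2*K)) - 73) = √((88 + H)/(2*K) - 73) = √(-73 + (88 + H)/(2*K)))
(Y(47, u) + (98*(-14) + 35))/(-35627 + 14249) = (√2*√((88 + 47 - 146*(-21))/(-21))/2 + (98*(-14) + 35))/(-35627 + 14249) = (√2*√(-(88 + 47 + 3066)/21)/2 + (-1372 + 35))/(-21378) = (√2*√(-1/21*3201)/2 - 1337)*(-1/21378) = (√2*√(-1067/7)/2 - 1337)*(-1/21378) = (√2*(I*√7469/7)/2 - 1337)*(-1/21378) = (I*√14938/14 - 1337)*(-1/21378) = (-1337 + I*√14938/14)*(-1/21378) = 191/3054 - I*√14938/299292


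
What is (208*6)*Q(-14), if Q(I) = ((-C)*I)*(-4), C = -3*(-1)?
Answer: -209664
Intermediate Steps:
C = 3
Q(I) = 12*I (Q(I) = ((-1*3)*I)*(-4) = -3*I*(-4) = 12*I)
(208*6)*Q(-14) = (208*6)*(12*(-14)) = 1248*(-168) = -209664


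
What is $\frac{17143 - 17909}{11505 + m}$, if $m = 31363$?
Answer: $- \frac{383}{21434} \approx -0.017869$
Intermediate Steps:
$\frac{17143 - 17909}{11505 + m} = \frac{17143 - 17909}{11505 + 31363} = - \frac{766}{42868} = \left(-766\right) \frac{1}{42868} = - \frac{383}{21434}$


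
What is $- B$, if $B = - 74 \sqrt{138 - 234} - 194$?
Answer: $194 + 296 i \sqrt{6} \approx 194.0 + 725.05 i$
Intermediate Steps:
$B = -194 - 296 i \sqrt{6}$ ($B = - 74 \sqrt{-96} - 194 = - 74 \cdot 4 i \sqrt{6} - 194 = - 296 i \sqrt{6} - 194 = -194 - 296 i \sqrt{6} \approx -194.0 - 725.05 i$)
$- B = - (-194 - 296 i \sqrt{6}) = 194 + 296 i \sqrt{6}$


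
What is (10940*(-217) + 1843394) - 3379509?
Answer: -3910095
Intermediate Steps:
(10940*(-217) + 1843394) - 3379509 = (-2373980 + 1843394) - 3379509 = -530586 - 3379509 = -3910095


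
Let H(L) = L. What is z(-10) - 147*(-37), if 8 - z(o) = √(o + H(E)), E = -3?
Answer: 5447 - I*√13 ≈ 5447.0 - 3.6056*I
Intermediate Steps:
z(o) = 8 - √(-3 + o) (z(o) = 8 - √(o - 3) = 8 - √(-3 + o))
z(-10) - 147*(-37) = (8 - √(-3 - 10)) - 147*(-37) = (8 - √(-13)) + 5439 = (8 - I*√13) + 5439 = 5447 - I*√13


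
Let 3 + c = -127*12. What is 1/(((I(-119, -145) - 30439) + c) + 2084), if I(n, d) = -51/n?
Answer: -7/209171 ≈ -3.3465e-5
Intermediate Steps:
c = -1527 (c = -3 - 127*12 = -3 - 1524 = -1527)
1/(((I(-119, -145) - 30439) + c) + 2084) = 1/(((-51/(-119) - 30439) - 1527) + 2084) = 1/(((-51*(-1/119) - 30439) - 1527) + 2084) = 1/(((3/7 - 30439) - 1527) + 2084) = 1/((-213070/7 - 1527) + 2084) = 1/(-223759/7 + 2084) = 1/(-209171/7) = -7/209171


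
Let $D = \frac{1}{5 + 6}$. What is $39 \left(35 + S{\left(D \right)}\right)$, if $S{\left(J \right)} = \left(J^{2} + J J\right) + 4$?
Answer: $\frac{184119}{121} \approx 1521.6$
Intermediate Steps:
$D = \frac{1}{11} \approx 0.090909$
$S{\left(J \right)} = 4 + 2 J^{2}$ ($S{\left(J \right)} = \left(J^{2} + J^{2}\right) + 4 = 2 J^{2} + 4 = 4 + 2 J^{2}$)
$39 \left(35 + S{\left(D \right)}\right) = 39 \left(35 + \left(4 + \frac{2}{121}\right)\right) = 39 \left(35 + \frac{486}{121}\right) = 39 \cdot \frac{4721}{121} = \frac{184119}{121}$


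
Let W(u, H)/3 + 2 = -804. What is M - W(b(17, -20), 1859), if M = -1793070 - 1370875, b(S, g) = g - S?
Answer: -3161527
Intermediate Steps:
W(u, H) = -2418 (W(u, H) = -6 + 3*(-804) = -6 - 2412 = -2418)
M = -3163945
M - W(b(17, -20), 1859) = -3163945 - 1*(-2418) = -3163945 + 2418 = -3161527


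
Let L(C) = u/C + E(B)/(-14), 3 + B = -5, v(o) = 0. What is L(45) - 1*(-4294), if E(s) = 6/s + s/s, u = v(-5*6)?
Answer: 240463/56 ≈ 4294.0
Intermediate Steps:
u = 0
B = -8 (B = -3 - 5 = -8)
E(s) = 1 + 6/s (E(s) = 6/s + 1 = 1 + 6/s)
L(C) = -1/56 (L(C) = 0/C + ((6 - 8)/(-8))/(-14) = 0 - ⅛*(-2)*(-1/14) = 0 + (¼)*(-1/14) = 0 - 1/56 = -1/56)
L(45) - 1*(-4294) = -1/56 - 1*(-4294) = -1/56 + 4294 = 240463/56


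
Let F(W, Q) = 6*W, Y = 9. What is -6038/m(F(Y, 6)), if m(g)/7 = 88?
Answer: -3019/308 ≈ -9.8019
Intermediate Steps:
m(g) = 616 (m(g) = 7*88 = 616)
-6038/m(F(Y, 6)) = -6038/616 = -6038*1/616 = -3019/308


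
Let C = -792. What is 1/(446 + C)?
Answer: -1/346 ≈ -0.0028902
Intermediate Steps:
1/(446 + C) = 1/(446 - 792) = 1/(-346) = -1/346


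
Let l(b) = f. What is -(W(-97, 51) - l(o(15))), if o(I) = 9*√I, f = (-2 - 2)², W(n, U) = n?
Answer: 113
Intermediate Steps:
f = 16 (f = (-4)² = 16)
l(b) = 16
-(W(-97, 51) - l(o(15))) = -(-97 - 1*16) = -(-97 - 16) = -1*(-113) = 113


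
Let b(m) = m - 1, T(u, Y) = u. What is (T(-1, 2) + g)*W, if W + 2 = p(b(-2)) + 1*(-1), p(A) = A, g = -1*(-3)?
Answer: -12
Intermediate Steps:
b(m) = -1 + m
g = 3
W = -6 (W = -2 + ((-1 - 2) + 1*(-1)) = -2 + (-3 - 1) = -2 - 4 = -6)
(T(-1, 2) + g)*W = (-1 + 3)*(-6) = 2*(-6) = -12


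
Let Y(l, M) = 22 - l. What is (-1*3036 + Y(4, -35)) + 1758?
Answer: -1260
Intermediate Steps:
(-1*3036 + Y(4, -35)) + 1758 = (-1*3036 + (22 - 1*4)) + 1758 = (-3036 + (22 - 4)) + 1758 = (-3036 + 18) + 1758 = -3018 + 1758 = -1260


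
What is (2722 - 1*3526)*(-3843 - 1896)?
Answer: 4614156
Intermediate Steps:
(2722 - 1*3526)*(-3843 - 1896) = (2722 - 3526)*(-5739) = -804*(-5739) = 4614156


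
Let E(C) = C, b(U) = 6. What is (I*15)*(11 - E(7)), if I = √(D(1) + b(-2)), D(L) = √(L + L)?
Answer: 60*√(6 + √2) ≈ 163.37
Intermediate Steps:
D(L) = √2*√L (D(L) = √(2*L) = √2*√L)
I = √(6 + √2) (I = √(√2*√1 + 6) = √(√2*1 + 6) = √(√2 + 6) = √(6 + √2) ≈ 2.7229)
(I*15)*(11 - E(7)) = (√(6 + √2)*15)*(11 - 1*7) = (15*√(6 + √2))*(11 - 7) = (15*√(6 + √2))*4 = 60*√(6 + √2)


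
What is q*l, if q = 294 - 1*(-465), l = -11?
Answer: -8349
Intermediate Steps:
q = 759 (q = 294 + 465 = 759)
q*l = 759*(-11) = -8349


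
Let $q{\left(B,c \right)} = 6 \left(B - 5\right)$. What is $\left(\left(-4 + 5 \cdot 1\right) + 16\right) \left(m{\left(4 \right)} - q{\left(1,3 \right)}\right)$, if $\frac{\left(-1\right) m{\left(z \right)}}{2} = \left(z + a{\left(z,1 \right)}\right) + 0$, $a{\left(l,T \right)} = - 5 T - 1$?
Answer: $476$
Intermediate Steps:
$a{\left(l,T \right)} = -1 - 5 T$
$q{\left(B,c \right)} = -30 + 6 B$ ($q{\left(B,c \right)} = 6 \left(-5 + B\right) = -30 + 6 B$)
$m{\left(z \right)} = 12 - 2 z$ ($m{\left(z \right)} = - 2 \left(\left(z - 6\right) + 0\right) = - 2 \left(\left(-6 + z\right) + 0\right) = - 2 \left(-6 + z\right) = 12 - 2 z$)
$\left(\left(-4 + 5 \cdot 1\right) + 16\right) \left(m{\left(4 \right)} - q{\left(1,3 \right)}\right) = \left(\left(-4 + 5 \cdot 1\right) + 16\right) \left(\left(12 - 8\right) - \left(-30 + 6 \cdot 1\right)\right) = \left(\left(-4 + 5\right) + 16\right) \left(\left(12 - 8\right) - \left(-30 + 6\right)\right) = \left(1 + 16\right) \left(4 - -24\right) = 17 \left(4 + 24\right) = 17 \cdot 28 = 476$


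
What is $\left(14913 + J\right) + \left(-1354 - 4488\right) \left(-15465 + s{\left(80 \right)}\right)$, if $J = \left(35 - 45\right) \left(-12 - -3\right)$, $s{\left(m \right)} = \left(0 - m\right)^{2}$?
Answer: $52972733$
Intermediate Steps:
$s{\left(m \right)} = m^{2}$ ($s{\left(m \right)} = \left(- m\right)^{2} = m^{2}$)
$J = 90$ ($J = - 10 \left(-12 + 3\right) = \left(-10\right) \left(-9\right) = 90$)
$\left(14913 + J\right) + \left(-1354 - 4488\right) \left(-15465 + s{\left(80 \right)}\right) = \left(14913 + 90\right) + \left(-1354 - 4488\right) \left(-15465 + 80^{2}\right) = 15003 - 5842 \left(-15465 + 6400\right) = 15003 - -52957730 = 15003 + 52957730 = 52972733$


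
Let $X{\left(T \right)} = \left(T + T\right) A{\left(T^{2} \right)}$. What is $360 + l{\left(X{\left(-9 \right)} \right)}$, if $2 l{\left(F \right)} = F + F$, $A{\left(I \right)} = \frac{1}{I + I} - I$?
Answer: $\frac{16361}{9} \approx 1817.9$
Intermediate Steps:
$A{\left(I \right)} = \frac{1}{2 I} - I$
$X{\left(T \right)} = 2 T \left(\frac{1}{2 T^{2}} - T^{2}\right)$ ($X{\left(T \right)} = \left(T + T\right) \left(\frac{1}{2 T^{2}} - T^{2}\right) = 2 T \left(\frac{1}{2 T^{2}} - T^{2}\right)$)
$l{\left(F \right)} = F$ ($l{\left(F \right)} = \frac{F + F}{2} = \frac{2 F}{2} = F$)
$360 + l{\left(X{\left(-9 \right)} \right)} = 360 + \frac{1 - 2 \left(-9\right)^{4}}{-9} = 360 - \frac{1 - 13122}{9} = 360 - - \frac{13121}{9} = 360 + \frac{13121}{9} = \frac{16361}{9}$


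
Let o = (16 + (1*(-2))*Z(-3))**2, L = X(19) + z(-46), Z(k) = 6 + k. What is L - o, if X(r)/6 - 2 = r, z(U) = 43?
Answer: 69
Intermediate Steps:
X(r) = 12 + 6*r
L = 169 (L = (12 + 6*19) + 43 = (12 + 114) + 43 = 126 + 43 = 169)
o = 100 (o = (16 + (1*(-2))*(6 - 3))**2 = (16 - 2*3)**2 = (16 - 6)**2 = 10**2 = 100)
L - o = 169 - 1*100 = 169 - 100 = 69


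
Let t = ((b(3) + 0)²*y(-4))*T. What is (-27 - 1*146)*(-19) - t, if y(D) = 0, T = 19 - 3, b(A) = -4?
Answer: 3287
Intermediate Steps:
T = 16
t = 0 (t = ((-4 + 0)²*0)*16 = ((-4)²*0)*16 = (16*0)*16 = 0*16 = 0)
(-27 - 1*146)*(-19) - t = (-27 - 1*146)*(-19) - 1*0 = (-27 - 146)*(-19) + 0 = -173*(-19) + 0 = 3287 + 0 = 3287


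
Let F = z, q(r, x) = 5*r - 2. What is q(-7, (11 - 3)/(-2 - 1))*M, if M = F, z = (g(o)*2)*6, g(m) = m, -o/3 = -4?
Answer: -5328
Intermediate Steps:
o = 12 (o = -3*(-4) = 12)
q(r, x) = -2 + 5*r
z = 144 (z = (12*2)*6 = 24*6 = 144)
F = 144
M = 144
q(-7, (11 - 3)/(-2 - 1))*M = (-2 + 5*(-7))*144 = (-2 - 35)*144 = -37*144 = -5328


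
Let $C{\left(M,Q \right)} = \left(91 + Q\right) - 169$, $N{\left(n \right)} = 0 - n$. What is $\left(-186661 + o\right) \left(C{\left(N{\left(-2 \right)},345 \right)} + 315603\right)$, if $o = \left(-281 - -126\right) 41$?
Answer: $-60967963920$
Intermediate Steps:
$N{\left(n \right)} = - n$
$o = -6355$ ($o = \left(-281 + 126\right) 41 = \left(-155\right) 41 = -6355$)
$C{\left(M,Q \right)} = -78 + Q$
$\left(-186661 + o\right) \left(C{\left(N{\left(-2 \right)},345 \right)} + 315603\right) = \left(-186661 - 6355\right) \left(\left(-78 + 345\right) + 315603\right) = - 193016 \left(267 + 315603\right) = \left(-193016\right) 315870 = -60967963920$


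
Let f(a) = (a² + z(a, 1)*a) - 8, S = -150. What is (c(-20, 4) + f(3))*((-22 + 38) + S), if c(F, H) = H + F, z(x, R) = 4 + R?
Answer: 0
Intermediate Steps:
c(F, H) = F + H
f(a) = -8 + a² + 5*a (f(a) = (a² + (4 + 1)*a) - 8 = (a² + 5*a) - 8 = -8 + a² + 5*a)
(c(-20, 4) + f(3))*((-22 + 38) + S) = ((-20 + 4) + (-8 + 3² + 5*3))*((-22 + 38) - 150) = (-16 + (-8 + 9 + 15))*(16 - 150) = (-16 + 16)*(-134) = 0*(-134) = 0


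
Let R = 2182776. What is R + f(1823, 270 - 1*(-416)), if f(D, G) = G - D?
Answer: 2181639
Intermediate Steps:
R + f(1823, 270 - 1*(-416)) = 2182776 + ((270 - 1*(-416)) - 1*1823) = 2182776 + ((270 + 416) - 1823) = 2182776 + (686 - 1823) = 2182776 - 1137 = 2181639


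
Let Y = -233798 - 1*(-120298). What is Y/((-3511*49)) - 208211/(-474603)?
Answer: 89687852729/81650225517 ≈ 1.0984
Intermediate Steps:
Y = -113500 (Y = -233798 + 120298 = -113500)
Y/((-3511*49)) - 208211/(-474603) = -113500/((-3511*49)) - 208211/(-474603) = -113500/(-172039) - 208211*(-1/474603) = -113500*(-1/172039) + 208211/474603 = 113500/172039 + 208211/474603 = 89687852729/81650225517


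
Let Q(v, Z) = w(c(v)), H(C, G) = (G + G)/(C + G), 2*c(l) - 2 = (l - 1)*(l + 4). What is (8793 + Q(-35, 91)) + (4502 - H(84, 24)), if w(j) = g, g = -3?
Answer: 119624/9 ≈ 13292.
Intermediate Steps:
c(l) = 1 + (-1 + l)*(4 + l)/2 (c(l) = 1 + ((l - 1)*(l + 4))/2 = 1 + ((-1 + l)*(4 + l))/2 = 1 + (-1 + l)*(4 + l)/2)
H(C, G) = 2*G/(C + G) (H(C, G) = (2*G)/(C + G) = 2*G/(C + G))
w(j) = -3
Q(v, Z) = -3
(8793 + Q(-35, 91)) + (4502 - H(84, 24)) = (8793 - 3) + (4502 - 2*24/(84 + 24)) = 8790 + (4502 - 2*24/108) = 8790 + (4502 - 1*4/9) = 8790 + (4502 - 4/9) = 8790 + 40514/9 = 119624/9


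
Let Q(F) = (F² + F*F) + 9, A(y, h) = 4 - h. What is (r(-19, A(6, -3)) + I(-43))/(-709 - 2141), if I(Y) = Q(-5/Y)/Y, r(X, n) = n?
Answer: -269929/113297475 ≈ -0.0023825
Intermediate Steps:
Q(F) = 9 + 2*F² (Q(F) = (F² + F²) + 9 = 2*F² + 9 = 9 + 2*F²)
I(Y) = (9 + 50/Y²)/Y (I(Y) = (9 + 2*(-5/Y)²)/Y = (9 + 2*(25/Y²))/Y = (9 + 50/Y²)/Y)
(r(-19, A(6, -3)) + I(-43))/(-709 - 2141) = ((4 - 1*(-3)) + (9/(-43) + 50/(-43)³))/(-709 - 2141) = ((4 + 3) + (9*(-1/43) + 50*(-1/79507)))/(-2850) = (7 + (-9/43 - 50/79507))*(-1/2850) = (7 - 16691/79507)*(-1/2850) = (539858/79507)*(-1/2850) = -269929/113297475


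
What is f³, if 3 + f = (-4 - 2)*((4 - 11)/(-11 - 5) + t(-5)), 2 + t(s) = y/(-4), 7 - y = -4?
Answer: 6128487/512 ≈ 11970.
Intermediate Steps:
y = 11 (y = 7 - 1*(-4) = 7 + 4 = 11)
t(s) = -19/4 (t(s) = -2 + 11/(-4) = -2 + 11*(-¼) = -2 - 11/4 = -19/4)
f = 183/8 (f = -3 + (-4 - 2)*((4 - 11)/(-11 - 5) - 19/4) = -3 - 6*(-7/(-16) - 19/4) = -3 - 6*(-7*(-1/16) - 19/4) = -3 - 6*(7/16 - 19/4) = -3 - 6*(-69/16) = -3 + 207/8 = 183/8 ≈ 22.875)
f³ = (183/8)³ = 6128487/512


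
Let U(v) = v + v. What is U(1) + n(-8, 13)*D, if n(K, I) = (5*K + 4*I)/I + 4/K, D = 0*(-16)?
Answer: 2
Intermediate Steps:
U(v) = 2*v
D = 0
n(K, I) = 4/K + (4*I + 5*K)/I (n(K, I) = (4*I + 5*K)/I + 4/K = 4/K + (4*I + 5*K)/I)
U(1) + n(-8, 13)*D = 2*1 + (4 + 4/(-8) + 5*(-8)/13)*0 = 2 + (4 + 4*(-⅛) + 5*(-8)*(1/13))*0 = 2 + (4 - ½ - 40/13)*0 = 2 + (11/26)*0 = 2 + 0 = 2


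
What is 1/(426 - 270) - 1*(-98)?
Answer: 15289/156 ≈ 98.006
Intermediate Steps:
1/(426 - 270) - 1*(-98) = 1/156 + 98 = 15289/156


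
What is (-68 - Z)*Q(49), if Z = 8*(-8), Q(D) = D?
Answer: -196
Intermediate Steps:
Z = -64
(-68 - Z)*Q(49) = (-68 - 1*(-64))*49 = (-68 + 64)*49 = -4*49 = -196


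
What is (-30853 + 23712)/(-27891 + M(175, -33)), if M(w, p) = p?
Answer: 7141/27924 ≈ 0.25573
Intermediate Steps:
(-30853 + 23712)/(-27891 + M(175, -33)) = (-30853 + 23712)/(-27891 - 33) = -7141/(-27924) = -7141*(-1/27924) = 7141/27924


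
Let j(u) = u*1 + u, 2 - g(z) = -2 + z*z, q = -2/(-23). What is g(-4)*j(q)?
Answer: -48/23 ≈ -2.0870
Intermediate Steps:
q = 2/23 (q = -2*(-1/23) = 2/23 ≈ 0.086957)
g(z) = 4 - z² (g(z) = 2 - (-2 + z*z) = 2 - (-2 + z²) = 2 + (2 - z²) = 4 - z²)
j(u) = 2*u (j(u) = u + u = 2*u)
g(-4)*j(q) = (4 - 1*(-4)²)*(2*(2/23)) = (4 - 1*16)*(4/23) = (4 - 16)*(4/23) = -12*4/23 = -48/23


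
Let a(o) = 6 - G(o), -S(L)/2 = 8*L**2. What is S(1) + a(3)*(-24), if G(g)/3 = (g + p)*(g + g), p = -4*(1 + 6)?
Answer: -10960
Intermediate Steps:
S(L) = -16*L**2
p = -28 (p = -4*7 = -28)
G(g) = 6*g*(-28 + g) (G(g) = 3*((g - 28)*(g + g)) = 3*((-28 + g)*(2*g)) = 3*(2*g*(-28 + g)) = 6*g*(-28 + g))
a(o) = 6 - 6*o*(-28 + o)
S(1) + a(3)*(-24) = -16*1**2 + (6 - 6*3*(-28 + 3))*(-24) = -16*1 + (6 - 6*3*(-25))*(-24) = -16 + (6 + 450)*(-24) = -16 + 456*(-24) = -16 - 10944 = -10960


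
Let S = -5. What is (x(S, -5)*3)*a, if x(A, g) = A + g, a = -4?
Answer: 120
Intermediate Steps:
(x(S, -5)*3)*a = ((-5 - 5)*3)*(-4) = -10*3*(-4) = -30*(-4) = 120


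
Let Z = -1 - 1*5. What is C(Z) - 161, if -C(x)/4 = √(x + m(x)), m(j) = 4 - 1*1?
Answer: -161 - 4*I*√3 ≈ -161.0 - 6.9282*I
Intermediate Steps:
m(j) = 3 (m(j) = 4 - 1 = 3)
Z = -6 (Z = -1 - 5 = -6)
C(x) = -4*√(3 + x) (C(x) = -4*√(x + 3) = -4*√(3 + x))
C(Z) - 161 = -4*√(3 - 6) - 161 = -4*I*√3 - 161 = -161 - 4*I*√3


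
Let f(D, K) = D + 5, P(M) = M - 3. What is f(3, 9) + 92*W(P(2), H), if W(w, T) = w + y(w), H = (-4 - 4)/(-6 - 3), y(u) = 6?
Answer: 468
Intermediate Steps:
P(M) = -3 + M
f(D, K) = 5 + D
H = 8/9 (H = -8/(-9) = -8*(-1/9) = 8/9 ≈ 0.88889)
W(w, T) = 6 + w (W(w, T) = w + 6 = 6 + w)
f(3, 9) + 92*W(P(2), H) = (5 + 3) + 92*(6 + (-3 + 2)) = 8 + 92*(6 - 1) = 8 + 92*5 = 8 + 460 = 468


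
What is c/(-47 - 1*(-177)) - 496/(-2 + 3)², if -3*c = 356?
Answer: -96898/195 ≈ -496.91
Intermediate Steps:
c = -356/3 (c = -⅓*356 = -356/3 ≈ -118.67)
c/(-47 - 1*(-177)) - 496/(-2 + 3)² = -356/(3*(-47 - 1*(-177))) - 496/(-2 + 3)² = -356/(3*(-47 + 177)) - 496/(1²) = -356/3/130 - 496/1 = -356/3*1/130 - 496*1 = -178/195 - 496 = -96898/195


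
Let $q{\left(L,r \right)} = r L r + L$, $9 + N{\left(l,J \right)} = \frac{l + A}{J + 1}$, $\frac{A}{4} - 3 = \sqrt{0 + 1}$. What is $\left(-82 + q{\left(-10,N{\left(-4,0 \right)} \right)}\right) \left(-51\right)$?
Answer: $9282$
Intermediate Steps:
$A = 16$ ($A = 12 + 4 \sqrt{0 + 1} = 12 + 4 \sqrt{1} = 12 + 4 \cdot 1 = 12 + 4 = 16$)
$N{\left(l,J \right)} = -9 + \frac{16 + l}{1 + J}$ ($N{\left(l,J \right)} = -9 + \frac{l + 16}{J + 1} = -9 + \frac{16 + l}{1 + J}$)
$q{\left(L,r \right)} = L + L r^{2}$ ($q{\left(L,r \right)} = L r r + L = L r^{2} + L = L + L r^{2}$)
$\left(-82 + q{\left(-10,N{\left(-4,0 \right)} \right)}\right) \left(-51\right) = \left(-82 - 10 \left(1 + \left(\frac{7 - 4 - 0}{1 + 0}\right)^{2}\right)\right) \left(-51\right) = \left(-82 - 10 \left(1 + \left(\frac{7 - 4 + 0}{1}\right)^{2}\right)\right) \left(-51\right) = \left(-82 - 10 \left(1 + \left(1 \cdot 3\right)^{2}\right)\right) \left(-51\right) = \left(-82 - 10 \left(1 + 3^{2}\right)\right) \left(-51\right) = \left(-82 - 10 \left(1 + 9\right)\right) \left(-51\right) = \left(-82 - 100\right) \left(-51\right) = \left(-182\right) \left(-51\right) = 9282$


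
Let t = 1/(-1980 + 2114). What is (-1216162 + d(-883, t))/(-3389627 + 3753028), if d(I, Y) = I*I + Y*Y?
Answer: -7837309187/6525228356 ≈ -1.2011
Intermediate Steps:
t = 1/134 ≈ 0.0074627
d(I, Y) = I² + Y²
(-1216162 + d(-883, t))/(-3389627 + 3753028) = (-1216162 + ((-883)² + (1/134)²))/(-3389627 + 3753028) = (-1216162 + (779689 + 1/17956))/363401 = (-1216162 + 14000095685/17956)*(1/363401) = -7837309187/17956*1/363401 = -7837309187/6525228356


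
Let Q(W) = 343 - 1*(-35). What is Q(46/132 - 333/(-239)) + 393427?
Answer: 393805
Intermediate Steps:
Q(W) = 378 (Q(W) = 343 + 35 = 378)
Q(46/132 - 333/(-239)) + 393427 = 378 + 393427 = 393805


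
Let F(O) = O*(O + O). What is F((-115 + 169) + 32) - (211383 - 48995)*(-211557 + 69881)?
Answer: 23006497080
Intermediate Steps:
F(O) = 2*O² (F(O) = O*(2*O) = 2*O²)
F((-115 + 169) + 32) - (211383 - 48995)*(-211557 + 69881) = 2*((-115 + 169) + 32)² - (211383 - 48995)*(-211557 + 69881) = 2*(54 + 32)² - 162388*(-141676) = 2*86² - 1*(-23006482288) = 2*7396 + 23006482288 = 14792 + 23006482288 = 23006497080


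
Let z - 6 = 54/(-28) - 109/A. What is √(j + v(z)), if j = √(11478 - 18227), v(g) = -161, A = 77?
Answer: √(-161 + I*√6749) ≈ 3.1423 + 13.072*I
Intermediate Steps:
z = 409/154 (z = 6 + (54/(-28) - 109/77) = 6 + (54*(-1/28) - 109*1/77) = 6 + (-27/14 - 109/77) = 6 - 515/154 = 409/154 ≈ 2.6558)
j = I*√6749 (j = √(-6749) = I*√6749 ≈ 82.152*I)
√(j + v(z)) = √(I*√6749 - 161) = √(-161 + I*√6749)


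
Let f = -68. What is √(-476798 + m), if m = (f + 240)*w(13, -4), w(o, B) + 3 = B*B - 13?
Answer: I*√476798 ≈ 690.51*I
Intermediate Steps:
w(o, B) = -16 + B² (w(o, B) = -3 + (B*B - 13) = -3 + (B² - 13) = -3 + (-13 + B²) = -16 + B²)
m = 0 (m = (-68 + 240)*(-16 + (-4)²) = 172*(-16 + 16) = 172*0 = 0)
√(-476798 + m) = √(-476798 + 0) = √(-476798) = I*√476798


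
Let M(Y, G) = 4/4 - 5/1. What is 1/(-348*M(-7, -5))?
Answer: 1/1392 ≈ 0.00071839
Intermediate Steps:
M(Y, G) = -4 (M(Y, G) = 4*(¼) - 5*1 = 1 - 5 = -4)
1/(-348*M(-7, -5)) = 1/(-348*(-4)) = 1/1392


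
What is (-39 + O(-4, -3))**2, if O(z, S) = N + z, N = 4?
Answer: 1521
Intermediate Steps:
O(z, S) = 4 + z
(-39 + O(-4, -3))**2 = (-39 + (4 - 4))**2 = (-39 + 0)**2 = (-39)**2 = 1521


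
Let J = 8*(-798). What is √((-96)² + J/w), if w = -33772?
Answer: 2*√164242278453/8443 ≈ 96.001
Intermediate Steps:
J = -6384
√((-96)² + J/w) = √((-96)² - 6384/(-33772)) = √(9216 - 6384*(-1/33772)) = √(9216 + 1596/8443) = √(77812284/8443) = 2*√164242278453/8443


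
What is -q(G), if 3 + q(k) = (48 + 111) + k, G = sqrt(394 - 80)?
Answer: -156 - sqrt(314) ≈ -173.72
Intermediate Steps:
G = sqrt(314) ≈ 17.720
q(k) = 156 + k (q(k) = -3 + ((48 + 111) + k) = -3 + (159 + k) = 156 + k)
-q(G) = -(156 + sqrt(314)) = -156 - sqrt(314)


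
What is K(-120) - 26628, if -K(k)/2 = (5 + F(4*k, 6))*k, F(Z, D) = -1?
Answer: -25668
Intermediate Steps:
K(k) = -8*k (K(k) = -2*(5 - 1)*k = -8*k)
K(-120) - 26628 = -8*(-120) - 26628 = 960 - 26628 = -25668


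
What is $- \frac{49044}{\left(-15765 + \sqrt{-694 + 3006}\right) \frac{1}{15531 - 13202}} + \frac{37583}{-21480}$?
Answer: $\frac{38670406357057921}{5338486971240} + \frac{3883598184 \sqrt{2}}{248532913} \approx 7265.8$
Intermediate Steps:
$- \frac{49044}{\left(-15765 + \sqrt{-694 + 3006}\right) \frac{1}{15531 - 13202}} + \frac{37583}{-21480} = - \frac{49044}{\left(-15765 + \sqrt{2312}\right) \frac{1}{15531 - 13202}} + 37583 \left(- \frac{1}{21480}\right) = - \frac{49044}{\left(-15765 + 34 \sqrt{2}\right) \frac{1}{2329}} - \frac{37583}{21480} = - \frac{49044}{- \frac{15765}{2329} + \frac{2 \sqrt{2}}{137}} - \frac{37583}{21480} = - \frac{37583}{21480} - \frac{49044}{- \frac{15765}{2329} + \frac{2 \sqrt{2}}{137}}$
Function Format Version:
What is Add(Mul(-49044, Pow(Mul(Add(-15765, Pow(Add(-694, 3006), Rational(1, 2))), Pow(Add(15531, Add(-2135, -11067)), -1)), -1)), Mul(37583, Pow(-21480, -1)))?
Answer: Add(Rational(38670406357057921, 5338486971240), Mul(Rational(3883598184, 248532913), Pow(2, Rational(1, 2)))) ≈ 7265.8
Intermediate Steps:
Add(Mul(-49044, Pow(Mul(Add(-15765, Pow(Add(-694, 3006), Rational(1, 2))), Pow(Add(15531, Add(-2135, -11067)), -1)), -1)), Mul(37583, Pow(-21480, -1))) = Add(Mul(-49044, Pow(Mul(Add(-15765, Pow(2312, Rational(1, 2))), Pow(Add(15531, -13202), -1)), -1)), Mul(37583, Rational(-1, 21480))) = Add(Mul(-49044, Pow(Mul(Add(-15765, Mul(34, Pow(2, Rational(1, 2)))), Pow(2329, -1)), -1)), Rational(-37583, 21480)) = Add(Mul(-49044, Pow(Mul(Add(-15765, Mul(34, Pow(2, Rational(1, 2)))), Rational(1, 2329)), -1)), Rational(-37583, 21480)) = Add(Mul(-49044, Pow(Add(Rational(-15765, 2329), Mul(Rational(2, 137), Pow(2, Rational(1, 2)))), -1)), Rational(-37583, 21480)) = Add(Rational(-37583, 21480), Mul(-49044, Pow(Add(Rational(-15765, 2329), Mul(Rational(2, 137), Pow(2, Rational(1, 2)))), -1)))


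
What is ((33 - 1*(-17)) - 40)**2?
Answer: 100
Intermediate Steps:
((33 - 1*(-17)) - 40)**2 = ((33 + 17) - 40)**2 = (50 - 40)**2 = 10**2 = 100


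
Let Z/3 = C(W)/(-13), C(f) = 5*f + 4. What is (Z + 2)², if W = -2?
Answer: 1936/169 ≈ 11.456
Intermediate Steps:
C(f) = 4 + 5*f
Z = 18/13 (Z = 3*((4 + 5*(-2))/(-13)) = 3*((4 - 10)*(-1/13)) = 3*(-6*(-1/13)) = 3*(6/13) = 18/13 ≈ 1.3846)
(Z + 2)² = (18/13 + 2)² = (44/13)² = 1936/169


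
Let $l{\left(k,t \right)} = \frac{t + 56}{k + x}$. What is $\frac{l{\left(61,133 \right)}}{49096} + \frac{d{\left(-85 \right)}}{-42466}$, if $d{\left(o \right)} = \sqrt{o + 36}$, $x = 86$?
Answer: $\frac{9}{343672} - \frac{7 i}{42466} \approx 2.6188 \cdot 10^{-5} - 0.00016484 i$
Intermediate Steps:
$l{\left(k,t \right)} = \frac{56 + t}{86 + k}$ ($l{\left(k,t \right)} = \frac{t + 56}{k + 86} = \frac{56 + t}{86 + k}$)
$d{\left(o \right)} = \sqrt{36 + o}$
$\frac{l{\left(61,133 \right)}}{49096} + \frac{d{\left(-85 \right)}}{-42466} = \frac{\frac{1}{86 + 61} \left(56 + 133\right)}{49096} + \frac{\sqrt{36 - 85}}{-42466} = \frac{1}{147} \cdot 189 \cdot \frac{1}{49096} + \sqrt{-49} \left(- \frac{1}{42466}\right) = \frac{1}{147} \cdot 189 \cdot \frac{1}{49096} + 7 i \left(- \frac{1}{42466}\right) = \frac{9}{7} \cdot \frac{1}{49096} - \frac{7 i}{42466} = \frac{9}{343672} - \frac{7 i}{42466}$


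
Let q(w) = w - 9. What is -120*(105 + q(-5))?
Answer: -10920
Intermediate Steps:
q(w) = -9 + w
-120*(105 + q(-5)) = -120*(105 + (-9 - 5)) = -120*(105 - 14) = -120*91 = -10920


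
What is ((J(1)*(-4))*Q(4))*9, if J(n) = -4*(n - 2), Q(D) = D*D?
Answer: -2304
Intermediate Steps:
Q(D) = D²
J(n) = 8 - 4*n (J(n) = -4*(-2 + n) = 8 - 4*n)
((J(1)*(-4))*Q(4))*9 = (((8 - 4*1)*(-4))*4²)*9 = (((8 - 4)*(-4))*16)*9 = ((4*(-4))*16)*9 = -16*16*9 = -256*9 = -2304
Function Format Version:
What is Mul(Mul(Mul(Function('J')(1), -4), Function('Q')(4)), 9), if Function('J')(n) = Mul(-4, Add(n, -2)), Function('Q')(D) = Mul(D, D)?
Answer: -2304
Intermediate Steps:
Function('Q')(D) = Pow(D, 2)
Function('J')(n) = Add(8, Mul(-4, n)) (Function('J')(n) = Mul(-4, Add(-2, n)) = Add(8, Mul(-4, n)))
Mul(Mul(Mul(Function('J')(1), -4), Function('Q')(4)), 9) = Mul(Mul(Mul(Add(8, Mul(-4, 1)), -4), Pow(4, 2)), 9) = Mul(Mul(Mul(Add(8, -4), -4), 16), 9) = Mul(Mul(Mul(4, -4), 16), 9) = Mul(Mul(-16, 16), 9) = Mul(-256, 9) = -2304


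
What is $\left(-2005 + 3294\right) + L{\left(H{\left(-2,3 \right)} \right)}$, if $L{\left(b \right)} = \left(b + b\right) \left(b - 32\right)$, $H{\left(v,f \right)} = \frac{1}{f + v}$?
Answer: $1227$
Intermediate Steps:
$L{\left(b \right)} = 2 b \left(-32 + b\right)$
$\left(-2005 + 3294\right) + L{\left(H{\left(-2,3 \right)} \right)} = \left(-2005 + 3294\right) + \frac{2 \left(-32 + \frac{1}{3 - 2}\right)}{3 - 2} = 1289 + \frac{2 \left(-32 + 1^{-1}\right)}{1} = 1289 + 2 \cdot 1 \left(-32 + 1\right) = 1289 + 2 \cdot 1 \left(-31\right) = 1289 - 62 = 1227$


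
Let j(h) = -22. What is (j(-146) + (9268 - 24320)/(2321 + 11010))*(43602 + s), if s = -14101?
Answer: -9096161334/13331 ≈ -6.8233e+5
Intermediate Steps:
(j(-146) + (9268 - 24320)/(2321 + 11010))*(43602 + s) = (-22 + (9268 - 24320)/(2321 + 11010))*(43602 - 14101) = (-22 - 15052/13331)*29501 = -308334/13331*29501 = -9096161334/13331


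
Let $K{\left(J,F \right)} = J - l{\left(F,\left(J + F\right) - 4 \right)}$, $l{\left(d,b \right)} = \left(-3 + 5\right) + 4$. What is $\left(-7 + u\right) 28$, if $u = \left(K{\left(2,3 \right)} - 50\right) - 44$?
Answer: $-2940$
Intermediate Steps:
$l{\left(d,b \right)} = 6$ ($l{\left(d,b \right)} = 2 + 4 = 6$)
$K{\left(J,F \right)} = -6 + J$ ($K{\left(J,F \right)} = J - 6 = -6 + J$)
$u = -98$ ($u = \left(\left(-6 + 2\right) - 50\right) - 44 = \left(-4 - 50\right) - 44 = -54 - 44 = -98$)
$\left(-7 + u\right) 28 = \left(-7 - 98\right) 28 = \left(-105\right) 28 = -2940$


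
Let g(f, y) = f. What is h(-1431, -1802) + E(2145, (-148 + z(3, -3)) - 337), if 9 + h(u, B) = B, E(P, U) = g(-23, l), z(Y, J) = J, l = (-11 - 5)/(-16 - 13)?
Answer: -1834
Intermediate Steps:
l = 16/29 (l = -16/(-29) = -16*(-1/29) = 16/29 ≈ 0.55172)
E(P, U) = -23
h(u, B) = -9 + B
h(-1431, -1802) + E(2145, (-148 + z(3, -3)) - 337) = (-9 - 1802) - 23 = -1811 - 23 = -1834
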